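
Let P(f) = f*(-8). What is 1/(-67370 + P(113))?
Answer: -1/68274 ≈ -1.4647e-5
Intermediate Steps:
P(f) = -8*f
1/(-67370 + P(113)) = 1/(-67370 - 8*113) = 1/(-67370 - 904) = 1/(-68274) = -1/68274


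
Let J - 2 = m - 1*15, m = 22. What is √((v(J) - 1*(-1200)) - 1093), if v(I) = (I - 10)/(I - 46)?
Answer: 6*√4070/37 ≈ 10.345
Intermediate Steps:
J = 9 (J = 2 + (22 - 1*15) = 2 + (22 - 15) = 2 + 7 = 9)
v(I) = (-10 + I)/(-46 + I)
√((v(J) - 1*(-1200)) - 1093) = √(((-10 + 9)/(-46 + 9) - 1*(-1200)) - 1093) = √((-1/(-37) + 1200) - 1093) = √((-1/37*(-1) + 1200) - 1093) = √((1/37 + 1200) - 1093) = √(44401/37 - 1093) = √(3960/37) = 6*√4070/37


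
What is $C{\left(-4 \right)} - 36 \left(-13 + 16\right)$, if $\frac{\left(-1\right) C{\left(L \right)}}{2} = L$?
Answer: $-100$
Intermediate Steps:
$C{\left(L \right)} = - 2 L$
$C{\left(-4 \right)} - 36 \left(-13 + 16\right) = \left(-2\right) \left(-4\right) - 36 \left(-13 + 16\right) = 8 - 36 \cdot 3 = 8 - 108 = -100$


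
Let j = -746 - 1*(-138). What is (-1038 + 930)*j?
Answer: 65664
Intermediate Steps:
j = -608 (j = -746 + 138 = -608)
(-1038 + 930)*j = (-1038 + 930)*(-608) = -108*(-608) = 65664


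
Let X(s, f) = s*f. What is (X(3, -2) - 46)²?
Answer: 2704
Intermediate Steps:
X(s, f) = f*s
(X(3, -2) - 46)² = (-2*3 - 46)² = (-6 - 46)² = (-52)² = 2704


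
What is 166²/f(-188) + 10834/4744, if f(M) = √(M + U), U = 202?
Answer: 5417/2372 + 13778*√14/7 ≈ 7366.9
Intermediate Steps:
f(M) = √(202 + M) (f(M) = √(M + 202) = √(202 + M))
166²/f(-188) + 10834/4744 = 166²/(√(202 - 188)) + 10834/4744 = 27556/(√14) + 10834*(1/4744) = 27556*(√14/14) + 5417/2372 = 13778*√14/7 + 5417/2372 = 5417/2372 + 13778*√14/7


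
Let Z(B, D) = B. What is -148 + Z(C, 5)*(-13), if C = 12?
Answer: -304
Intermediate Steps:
-148 + Z(C, 5)*(-13) = -148 + 12*(-13) = -148 - 156 = -304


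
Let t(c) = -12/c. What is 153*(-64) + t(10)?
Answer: -48966/5 ≈ -9793.2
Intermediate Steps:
153*(-64) + t(10) = 153*(-64) - 12/10 = -9792 - 12*⅒ = -9792 - 6/5 = -48966/5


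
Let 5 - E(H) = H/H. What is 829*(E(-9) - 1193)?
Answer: -985681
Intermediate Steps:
E(H) = 4 (E(H) = 5 - H/H = 5 - 1*1 = 5 - 1 = 4)
829*(E(-9) - 1193) = 829*(4 - 1193) = 829*(-1189) = -985681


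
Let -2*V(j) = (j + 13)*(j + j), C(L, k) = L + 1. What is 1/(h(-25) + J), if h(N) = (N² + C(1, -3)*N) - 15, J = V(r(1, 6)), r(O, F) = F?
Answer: 1/446 ≈ 0.0022422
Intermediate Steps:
C(L, k) = 1 + L
V(j) = -j*(13 + j) (V(j) = -(j + 13)*(j + j)/2 = -(13 + j)*2*j/2 = -j*(13 + j))
J = -114 (J = -1*6*(13 + 6) = -1*6*19 = -114)
h(N) = -15 + N² + 2*N (h(N) = (N² + (1 + 1)*N) - 15 = (N² + 2*N) - 15 = -15 + N² + 2*N)
1/(h(-25) + J) = 1/((-15 + (-25)² + 2*(-25)) - 114) = 1/((-15 + 625 - 50) - 114) = 1/(560 - 114) = 1/446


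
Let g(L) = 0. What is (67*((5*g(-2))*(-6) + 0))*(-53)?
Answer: 0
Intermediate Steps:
(67*((5*g(-2))*(-6) + 0))*(-53) = (67*((5*0)*(-6) + 0))*(-53) = (67*(0*(-6) + 0))*(-53) = (67*(0 + 0))*(-53) = (67*0)*(-53) = 0*(-53) = 0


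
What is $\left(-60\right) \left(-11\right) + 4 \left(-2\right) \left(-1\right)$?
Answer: $668$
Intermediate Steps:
$\left(-60\right) \left(-11\right) + 4 \left(-2\right) \left(-1\right) = 660 - -8 = 660 + 8 = 668$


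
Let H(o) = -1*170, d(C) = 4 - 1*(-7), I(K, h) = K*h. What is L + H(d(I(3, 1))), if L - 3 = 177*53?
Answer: 9214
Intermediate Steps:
d(C) = 11 (d(C) = 4 + 7 = 11)
L = 9384 (L = 3 + 177*53 = 3 + 9381 = 9384)
H(o) = -170
L + H(d(I(3, 1))) = 9384 - 170 = 9214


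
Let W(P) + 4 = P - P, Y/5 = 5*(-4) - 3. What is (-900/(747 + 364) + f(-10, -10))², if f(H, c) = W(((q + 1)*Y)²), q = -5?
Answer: 28558336/1234321 ≈ 23.137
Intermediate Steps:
Y = -115 (Y = 5*(5*(-4) - 3) = 5*(-20 - 3) = 5*(-23) = -115)
W(P) = -4 (W(P) = -4 + (P - P) = -4 + 0 = -4)
f(H, c) = -4
(-900/(747 + 364) + f(-10, -10))² = (-900/(747 + 364) - 4)² = (-900/1111 - 4)² = (-5344/1111)² = 28558336/1234321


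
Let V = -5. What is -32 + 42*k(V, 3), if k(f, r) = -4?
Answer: -200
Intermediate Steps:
-32 + 42*k(V, 3) = -32 + 42*(-4) = -32 - 168 = -200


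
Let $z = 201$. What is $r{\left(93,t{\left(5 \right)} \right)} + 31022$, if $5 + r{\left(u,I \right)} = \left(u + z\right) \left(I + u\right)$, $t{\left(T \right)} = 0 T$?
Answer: $58359$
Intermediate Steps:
$t{\left(T \right)} = 0$
$r{\left(u,I \right)} = -5 + \left(201 + u\right) \left(I + u\right)$ ($r{\left(u,I \right)} = -5 + \left(u + 201\right) \left(I + u\right) = -5 + \left(201 + u\right) \left(I + u\right)$)
$r{\left(93,t{\left(5 \right)} \right)} + 31022 = \left(-5 + 93^{2} + 201 \cdot 0 + 201 \cdot 93 + 0 \cdot 93\right) + 31022 = \left(-5 + 8649 + 0 + 18693 + 0\right) + 31022 = 27337 + 31022 = 58359$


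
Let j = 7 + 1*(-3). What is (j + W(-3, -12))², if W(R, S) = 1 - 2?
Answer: 9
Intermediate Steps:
W(R, S) = -1
j = 4 (j = 7 - 3 = 4)
(j + W(-3, -12))² = (4 - 1)² = 3² = 9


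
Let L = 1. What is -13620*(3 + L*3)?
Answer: -81720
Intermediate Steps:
-13620*(3 + L*3) = -13620*(3 + 1*3) = -13620*(3 + 3) = -13620*6 = -2724*30 = -81720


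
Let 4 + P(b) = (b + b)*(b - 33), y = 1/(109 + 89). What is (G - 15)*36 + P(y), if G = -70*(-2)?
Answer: 88124059/19602 ≈ 4495.7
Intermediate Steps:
y = 1/198 ≈ 0.0050505
P(b) = -4 + 2*b*(-33 + b) (P(b) = -4 + (b + b)*(b - 33) = -4 + (2*b)*(-33 + b) = -4 + 2*b*(-33 + b))
G = 140 (G = -14*(-10) = 140)
(G - 15)*36 + P(y) = (140 - 15)*36 + (-4 - 66*1/198 + 2*(1/198)²) = 125*36 + (-4 - ⅓ + 2*(1/39204)) = 4500 + (-4 - ⅓ + 1/19602) = 4500 - 84941/19602 = 88124059/19602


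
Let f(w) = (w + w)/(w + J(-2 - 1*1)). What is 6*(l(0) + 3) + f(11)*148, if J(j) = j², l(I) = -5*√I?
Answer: 904/5 ≈ 180.80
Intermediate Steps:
f(w) = 2*w/(9 + w) (f(w) = (w + w)/(w + (-2 - 1*1)²) = (2*w)/(w + (-2 - 1)²) = (2*w)/(w + (-3)²) = (2*w)/(w + 9) = (2*w)/(9 + w) = 2*w/(9 + w))
6*(l(0) + 3) + f(11)*148 = 6*(-5*√0 + 3) + (2*11/(9 + 11))*148 = 6*(-5*0 + 3) + (2*11/20)*148 = 6*(0 + 3) + (2*11*(1/20))*148 = 6*3 + (11/10)*148 = 18 + 814/5 = 904/5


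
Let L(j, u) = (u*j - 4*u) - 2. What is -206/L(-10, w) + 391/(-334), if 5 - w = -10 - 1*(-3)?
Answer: 1167/28390 ≈ 0.041106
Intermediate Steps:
w = 12 (w = 5 - (-10 - 1*(-3)) = 5 - (-10 + 3) = 5 - 1*(-7) = 5 + 7 = 12)
L(j, u) = -2 - 4*u + j*u (L(j, u) = (j*u - 4*u) - 2 = (-4*u + j*u) - 2 = -2 - 4*u + j*u)
-206/L(-10, w) + 391/(-334) = -206/(-2 - 4*12 - 10*12) + 391/(-334) = -206/(-2 - 48 - 120) + 391*(-1/334) = -206/(-170) - 391/334 = -206*(-1/170) - 391/334 = 103/85 - 391/334 = 1167/28390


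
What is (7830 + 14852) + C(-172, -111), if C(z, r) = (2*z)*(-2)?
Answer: 23370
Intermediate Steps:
C(z, r) = -4*z
(7830 + 14852) + C(-172, -111) = (7830 + 14852) - 4*(-172) = 22682 + 688 = 23370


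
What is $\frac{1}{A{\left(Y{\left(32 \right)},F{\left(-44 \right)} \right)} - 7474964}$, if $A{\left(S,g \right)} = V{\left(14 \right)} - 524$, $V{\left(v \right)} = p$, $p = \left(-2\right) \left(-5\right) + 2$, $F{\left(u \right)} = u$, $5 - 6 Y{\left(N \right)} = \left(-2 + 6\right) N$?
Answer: $- \frac{1}{7475476} \approx -1.3377 \cdot 10^{-7}$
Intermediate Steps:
$Y{\left(N \right)} = \frac{5}{6} - \frac{2 N}{3}$ ($Y{\left(N \right)} = \frac{5}{6} - \frac{\left(-2 + 6\right) N}{6} = \frac{5}{6} - \frac{4 N}{6} = \frac{5}{6} - \frac{2 N}{3}$)
$p = 12$ ($p = 10 + 2 = 12$)
$V{\left(v \right)} = 12$
$A{\left(S,g \right)} = -512$ ($A{\left(S,g \right)} = 12 - 524 = -512$)
$\frac{1}{A{\left(Y{\left(32 \right)},F{\left(-44 \right)} \right)} - 7474964} = \frac{1}{-512 - 7474964} = \frac{1}{-7475476} = - \frac{1}{7475476}$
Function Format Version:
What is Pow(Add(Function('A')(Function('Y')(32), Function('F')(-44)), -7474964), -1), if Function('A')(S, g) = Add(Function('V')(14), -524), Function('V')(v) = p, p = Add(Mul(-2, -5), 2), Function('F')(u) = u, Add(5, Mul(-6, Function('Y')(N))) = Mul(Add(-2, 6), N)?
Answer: Rational(-1, 7475476) ≈ -1.3377e-7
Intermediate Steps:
Function('Y')(N) = Add(Rational(5, 6), Mul(Rational(-2, 3), N)) (Function('Y')(N) = Add(Rational(5, 6), Mul(Rational(-1, 6), Mul(Add(-2, 6), N))) = Add(Rational(5, 6), Mul(Rational(-1, 6), Mul(4, N))) = Add(Rational(5, 6), Mul(Rational(-2, 3), N)))
p = 12 (p = Add(10, 2) = 12)
Function('V')(v) = 12
Function('A')(S, g) = -512 (Function('A')(S, g) = Add(12, -524) = -512)
Pow(Add(Function('A')(Function('Y')(32), Function('F')(-44)), -7474964), -1) = Pow(Add(-512, -7474964), -1) = Pow(-7475476, -1) = Rational(-1, 7475476)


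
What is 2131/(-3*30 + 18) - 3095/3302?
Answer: -3629701/118872 ≈ -30.535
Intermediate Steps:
2131/(-3*30 + 18) - 3095/3302 = 2131/(-90 + 18) - 3095*1/3302 = 2131/(-72) - 3095/3302 = 2131*(-1/72) - 3095/3302 = -2131/72 - 3095/3302 = -3629701/118872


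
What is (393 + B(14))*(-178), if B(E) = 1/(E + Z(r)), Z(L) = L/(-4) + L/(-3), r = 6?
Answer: -1469390/21 ≈ -69971.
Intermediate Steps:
Z(L) = -7*L/12 (Z(L) = L*(-¼) + L*(-⅓) = -L/4 - L/3 = -7*L/12)
B(E) = 1/(-7/2 + E) (B(E) = 1/(E - 7/12*6) = 1/(E - 7/2) = 1/(-7/2 + E))
(393 + B(14))*(-178) = (393 + 2/(-7 + 2*14))*(-178) = (393 + 2/(-7 + 28))*(-178) = (393 + 2/21)*(-178) = (8255/21)*(-178) = -1469390/21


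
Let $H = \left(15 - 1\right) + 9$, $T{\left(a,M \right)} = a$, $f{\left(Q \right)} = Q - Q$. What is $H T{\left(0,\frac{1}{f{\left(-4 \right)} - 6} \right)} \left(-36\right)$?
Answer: $0$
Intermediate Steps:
$f{\left(Q \right)} = 0$
$H = 23$ ($H = 14 + 9 = 23$)
$H T{\left(0,\frac{1}{f{\left(-4 \right)} - 6} \right)} \left(-36\right) = 23 \cdot 0 \left(-36\right) = 0 \left(-36\right) = 0$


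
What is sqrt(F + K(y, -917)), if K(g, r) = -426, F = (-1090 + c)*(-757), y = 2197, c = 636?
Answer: 2*sqrt(85813) ≈ 585.88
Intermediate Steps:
F = 343678 (F = (-1090 + 636)*(-757) = -454*(-757) = 343678)
sqrt(F + K(y, -917)) = sqrt(343678 - 426) = sqrt(343252) = 2*sqrt(85813)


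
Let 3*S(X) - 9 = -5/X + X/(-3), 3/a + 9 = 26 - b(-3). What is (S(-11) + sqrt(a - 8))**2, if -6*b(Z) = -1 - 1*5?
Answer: 1774699/156816 + 2165*I*sqrt(5)/198 ≈ 11.317 + 24.45*I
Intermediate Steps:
b(Z) = 1 (b(Z) = -(-1 - 1*5)/6 = -(-1 - 5)/6 = -1/6*(-6) = 1)
a = 3/16 (a = 3/(-9 + (26 - 1*1)) = 3/(-9 + (26 - 1)) = 3/(-9 + 25) = 3/16 ≈ 0.18750)
S(X) = 3 - 5/(3*X) - X/9 (S(X) = 3 + (-5/X + X/(-3))/3 = 3 + (-5/X + X*(-1/3))/3 = 3 + (-5/X - X/3)/3 = 3 + (-5/(3*X) - X/9) = 3 - 5/(3*X) - X/9)
(S(-11) + sqrt(a - 8))**2 = ((3 - 5/3/(-11) - 1/9*(-11)) + sqrt(3/16 - 8))**2 = ((3 - 5/3*(-1/11) + 11/9) + sqrt(-125/16))**2 = ((3 + 5/33 + 11/9) + 5*I*sqrt(5)/4)**2 = (433/99 + 5*I*sqrt(5)/4)**2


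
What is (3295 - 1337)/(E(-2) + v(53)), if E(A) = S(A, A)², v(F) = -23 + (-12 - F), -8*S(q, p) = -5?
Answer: -1408/63 ≈ -22.349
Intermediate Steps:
S(q, p) = 5/8 (S(q, p) = -⅛*(-5) = 5/8)
v(F) = -35 - F
E(A) = 25/64 (E(A) = (5/8)² = 25/64)
(3295 - 1337)/(E(-2) + v(53)) = (3295 - 1337)/(25/64 + (-35 - 1*53)) = 1958/(25/64 + (-35 - 53)) = 1958/(25/64 - 88) = 1958/(-5607/64) = 1958*(-64/5607) = -1408/63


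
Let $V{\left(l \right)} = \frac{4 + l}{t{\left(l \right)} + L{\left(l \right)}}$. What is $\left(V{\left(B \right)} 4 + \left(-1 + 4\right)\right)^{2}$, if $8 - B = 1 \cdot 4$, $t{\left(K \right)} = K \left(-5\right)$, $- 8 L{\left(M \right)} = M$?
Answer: $\frac{3481}{1681} \approx 2.0708$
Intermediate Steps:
$L{\left(M \right)} = - \frac{M}{8}$
$t{\left(K \right)} = - 5 K$
$B = 4$ ($B = 8 - 1 \cdot 4 = 8 - 4 = 4$)
$V{\left(l \right)} = - \frac{8 \left(4 + l\right)}{41 l}$ ($V{\left(l \right)} = \frac{4 + l}{- 5 l - \frac{l}{8}} = \frac{4 + l}{\left(- \frac{41}{8}\right) l} = \left(4 + l\right) \left(- \frac{8}{41 l}\right) = - \frac{8 \left(4 + l\right)}{41 l}$)
$\left(V{\left(B \right)} 4 + \left(-1 + 4\right)\right)^{2} = \left(\frac{8 \left(-4 - 4\right)}{41 \cdot 4} \cdot 4 + \left(-1 + 4\right)\right)^{2} = \left(\frac{8}{41} \cdot \frac{1}{4} \left(-4 - 4\right) 4 + 3\right)^{2} = \left(\frac{8}{41} \cdot \frac{1}{4} \left(-8\right) 4 + 3\right)^{2} = \left(\left(- \frac{16}{41}\right) 4 + 3\right)^{2} = \left(- \frac{64}{41} + 3\right)^{2} = \left(\frac{59}{41}\right)^{2} = \frac{3481}{1681}$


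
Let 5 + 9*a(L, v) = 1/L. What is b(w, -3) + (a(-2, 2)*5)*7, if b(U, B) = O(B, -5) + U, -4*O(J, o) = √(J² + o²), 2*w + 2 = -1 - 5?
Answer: -457/18 - √34/4 ≈ -26.847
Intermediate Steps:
a(L, v) = -5/9 + 1/(9*L)
w = -4 (w = -1 + (-1 - 5)/2 = -1 + (½)*(-6) = -1 - 3 = -4)
O(J, o) = -√(J² + o²)/4
b(U, B) = U - √(25 + B²)/4 (b(U, B) = -√(B² + (-5)²)/4 + U = -√(B² + 25)/4 + U = -√(25 + B²)/4 + U = U - √(25 + B²)/4)
b(w, -3) + (a(-2, 2)*5)*7 = (-4 - √(25 + (-3)²)/4) + (((⅑)*(1 - 5*(-2))/(-2))*5)*7 = (-4 - √(25 + 9)/4) + (((⅑)*(-½)*(1 + 10))*5)*7 = (-4 - √34/4) + (((⅑)*(-½)*11)*5)*7 = (-4 - √34/4) - 11/18*5*7 = (-4 - √34/4) - 55/18*7 = (-4 - √34/4) - 385/18 = -457/18 - √34/4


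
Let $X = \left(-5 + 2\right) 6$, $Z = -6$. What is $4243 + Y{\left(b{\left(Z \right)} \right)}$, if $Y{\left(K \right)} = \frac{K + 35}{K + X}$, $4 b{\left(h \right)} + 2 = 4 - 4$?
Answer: $\frac{156922}{37} \approx 4241.1$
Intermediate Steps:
$X = -18$ ($X = \left(-3\right) 6 = -18$)
$b{\left(h \right)} = - \frac{1}{2}$ ($b{\left(h \right)} = - \frac{1}{2} + \frac{4 - 4}{4} = - \frac{1}{2} + \frac{1}{4} \cdot 0 = - \frac{1}{2} + 0 = - \frac{1}{2}$)
$Y{\left(K \right)} = \frac{35 + K}{-18 + K}$ ($Y{\left(K \right)} = \frac{K + 35}{K - 18} = \frac{35 + K}{-18 + K}$)
$4243 + Y{\left(b{\left(Z \right)} \right)} = 4243 + \frac{35 - \frac{1}{2}}{-18 - \frac{1}{2}} = 4243 + \frac{1}{- \frac{37}{2}} \cdot \frac{69}{2} = 4243 - \frac{69}{37} = \frac{156922}{37}$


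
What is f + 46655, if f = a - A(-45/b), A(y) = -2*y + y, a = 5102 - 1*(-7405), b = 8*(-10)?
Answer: 946601/16 ≈ 59163.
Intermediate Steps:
b = -80
a = 12507 (a = 5102 + 7405 = 12507)
A(y) = -y
f = 200121/16 (f = 12507 - (-1)*(-45/(-80)) = 12507 - (-1)*(-45*(-1/80)) = 12507 - (-1)*9/16 = 12507 - 1*(-9/16) = 12507 + 9/16 = 200121/16 ≈ 12508.)
f + 46655 = 200121/16 + 46655 = 946601/16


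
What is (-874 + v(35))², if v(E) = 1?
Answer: 762129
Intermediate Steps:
(-874 + v(35))² = (-874 + 1)² = (-873)² = 762129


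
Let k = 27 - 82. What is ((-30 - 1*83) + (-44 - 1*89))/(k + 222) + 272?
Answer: 45178/167 ≈ 270.53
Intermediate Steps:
k = -55
((-30 - 1*83) + (-44 - 1*89))/(k + 222) + 272 = ((-30 - 1*83) + (-44 - 1*89))/(-55 + 222) + 272 = ((-30 - 83) + (-44 - 89))/167 + 272 = (-113 - 133)*(1/167) + 272 = -246*1/167 + 272 = -246/167 + 272 = 45178/167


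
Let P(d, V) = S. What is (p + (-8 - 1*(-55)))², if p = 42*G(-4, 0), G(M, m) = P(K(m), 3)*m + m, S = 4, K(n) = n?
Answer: 2209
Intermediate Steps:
P(d, V) = 4
G(M, m) = 5*m (G(M, m) = 4*m + m = 5*m)
p = 0 (p = 42*(5*0) = 42*0 = 0)
(p + (-8 - 1*(-55)))² = (0 + (-8 - 1*(-55)))² = (0 + (-8 + 55))² = (0 + 47)² = 47² = 2209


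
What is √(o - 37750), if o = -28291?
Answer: I*√66041 ≈ 256.98*I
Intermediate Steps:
√(o - 37750) = √(-28291 - 37750) = √(-66041) = I*√66041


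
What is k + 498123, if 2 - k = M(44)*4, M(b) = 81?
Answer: 497801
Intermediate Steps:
k = -322 (k = 2 - 81*4 = 2 - 1*324 = 2 - 324 = -322)
k + 498123 = -322 + 498123 = 497801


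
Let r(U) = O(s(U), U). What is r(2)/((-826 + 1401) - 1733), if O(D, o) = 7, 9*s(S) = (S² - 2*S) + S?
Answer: -7/1158 ≈ -0.0060449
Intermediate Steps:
s(S) = -S/9 + S²/9 (s(S) = ((S² - 2*S) + S)/9 = (S² - S)/9 = -S/9 + S²/9)
r(U) = 7
r(2)/((-826 + 1401) - 1733) = 7/((-826 + 1401) - 1733) = 7/(575 - 1733) = 7/(-1158) = 7*(-1/1158) = -7/1158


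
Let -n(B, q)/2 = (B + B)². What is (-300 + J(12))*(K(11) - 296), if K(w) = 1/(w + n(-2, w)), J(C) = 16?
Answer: 1765628/21 ≈ 84078.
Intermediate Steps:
n(B, q) = -8*B² (n(B, q) = -2*(B + B)² = -2*4*B² = -8*B²)
K(w) = 1/(-32 + w) (K(w) = 1/(w - 8*(-2)²) = 1/(w - 8*4) = 1/(w - 32) = 1/(-32 + w))
(-300 + J(12))*(K(11) - 296) = (-300 + 16)*(1/(-32 + 11) - 296) = -284*(1/(-21) - 296) = -284*(-1/21 - 296) = -284*(-6217/21) = 1765628/21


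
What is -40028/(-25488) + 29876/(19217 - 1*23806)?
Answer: -144447749/29241108 ≈ -4.9399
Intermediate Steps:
-40028/(-25488) + 29876/(19217 - 1*23806) = -40028*(-1/25488) + 29876/(19217 - 23806) = 10007/6372 + 29876/(-4589) = 10007/6372 + 29876*(-1/4589) = 10007/6372 - 29876/4589 = -144447749/29241108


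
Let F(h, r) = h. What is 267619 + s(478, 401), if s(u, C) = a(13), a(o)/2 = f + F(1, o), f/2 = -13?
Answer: 267569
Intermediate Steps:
f = -26 (f = 2*(-13) = -26)
a(o) = -50 (a(o) = 2*(-26 + 1) = 2*(-25) = -50)
s(u, C) = -50
267619 + s(478, 401) = 267619 - 50 = 267569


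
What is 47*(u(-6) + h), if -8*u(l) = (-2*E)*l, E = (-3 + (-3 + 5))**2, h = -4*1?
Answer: -517/2 ≈ -258.50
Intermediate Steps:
h = -4
E = 1 (E = (-3 + 2)**2 = (-1)**2 = 1)
u(l) = l/4 (u(l) = -(-2*1)*l/8 = -(-1)*l/4 = l/4)
47*(u(-6) + h) = 47*((1/4)*(-6) - 4) = 47*(-3/2 - 4) = 47*(-11/2) = -517/2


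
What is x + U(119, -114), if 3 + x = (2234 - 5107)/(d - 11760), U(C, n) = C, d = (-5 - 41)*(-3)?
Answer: 103925/894 ≈ 116.25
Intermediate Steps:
d = 138 (d = -46*(-3) = 138)
x = -2461/894 (x = -3 + (2234 - 5107)/(138 - 11760) = -3 - 2873/(-11622) = -3 - 2873*(-1/11622) = -3 + 221/894 = -2461/894 ≈ -2.7528)
x + U(119, -114) = -2461/894 + 119 = 103925/894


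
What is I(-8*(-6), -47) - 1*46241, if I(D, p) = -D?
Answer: -46289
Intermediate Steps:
I(-8*(-6), -47) - 1*46241 = -(-8)*(-6) - 1*46241 = -1*48 - 46241 = -48 - 46241 = -46289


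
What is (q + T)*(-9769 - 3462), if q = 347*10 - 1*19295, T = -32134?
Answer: 634545529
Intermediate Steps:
q = -15825 (q = 3470 - 19295 = -15825)
(q + T)*(-9769 - 3462) = (-15825 - 32134)*(-9769 - 3462) = -47959*(-13231) = 634545529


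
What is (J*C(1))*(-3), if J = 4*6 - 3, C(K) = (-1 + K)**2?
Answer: 0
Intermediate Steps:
J = 21 (J = 24 - 3 = 21)
(J*C(1))*(-3) = (21*(-1 + 1)**2)*(-3) = (21*0**2)*(-3) = (21*0)*(-3) = 0*(-3) = 0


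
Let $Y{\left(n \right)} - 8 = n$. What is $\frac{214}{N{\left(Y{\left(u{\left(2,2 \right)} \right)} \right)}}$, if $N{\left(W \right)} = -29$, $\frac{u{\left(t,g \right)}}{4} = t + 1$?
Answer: $- \frac{214}{29} \approx -7.3793$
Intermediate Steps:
$u{\left(t,g \right)} = 4 + 4 t$ ($u{\left(t,g \right)} = 4 \left(t + 1\right) = 4 \left(1 + t\right) = 4 + 4 t$)
$Y{\left(n \right)} = 8 + n$
$\frac{214}{N{\left(Y{\left(u{\left(2,2 \right)} \right)} \right)}} = \frac{214}{-29} = 214 \left(- \frac{1}{29}\right) = - \frac{214}{29}$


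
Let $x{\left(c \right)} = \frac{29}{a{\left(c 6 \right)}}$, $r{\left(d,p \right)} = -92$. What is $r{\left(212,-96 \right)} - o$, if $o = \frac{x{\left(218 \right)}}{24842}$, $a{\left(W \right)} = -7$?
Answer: $- \frac{15998219}{173894} \approx -92.0$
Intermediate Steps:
$x{\left(c \right)} = - \frac{29}{7}$ ($x{\left(c \right)} = \frac{29}{-7} = 29 \left(- \frac{1}{7}\right) = - \frac{29}{7}$)
$o = - \frac{29}{173894}$ ($o = - \frac{29}{7 \cdot 24842} = \left(- \frac{29}{7}\right) \frac{1}{24842} = - \frac{29}{173894} \approx -0.00016677$)
$r{\left(212,-96 \right)} - o = -92 - - \frac{29}{173894} = -92 + \frac{29}{173894} = - \frac{15998219}{173894}$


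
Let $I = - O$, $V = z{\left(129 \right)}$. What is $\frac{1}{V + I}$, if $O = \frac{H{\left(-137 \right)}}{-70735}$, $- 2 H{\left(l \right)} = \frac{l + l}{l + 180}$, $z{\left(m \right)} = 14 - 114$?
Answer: $- \frac{3041605}{304160363} \approx -0.01$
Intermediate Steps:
$z{\left(m \right)} = -100$ ($z{\left(m \right)} = 14 - 114 = -100$)
$H{\left(l \right)} = - \frac{l}{180 + l}$ ($H{\left(l \right)} = - \frac{\left(l + l\right) \frac{1}{l + 180}}{2} = - \frac{2 l \frac{1}{180 + l}}{2} = - \frac{l}{180 + l}$)
$V = -100$
$O = - \frac{137}{3041605}$ ($O = \frac{\left(-1\right) \left(-137\right) \frac{1}{180 - 137}}{-70735} = \left(-1\right) \left(-137\right) \frac{1}{43} \left(- \frac{1}{70735}\right) = \frac{137}{43} \left(- \frac{1}{70735}\right) = - \frac{137}{3041605} \approx -4.5042 \cdot 10^{-5}$)
$I = \frac{137}{3041605}$ ($I = \left(-1\right) \left(- \frac{137}{3041605}\right) = \frac{137}{3041605} \approx 4.5042 \cdot 10^{-5}$)
$\frac{1}{V + I} = \frac{1}{-100 + \frac{137}{3041605}} = \frac{1}{- \frac{304160363}{3041605}} = - \frac{3041605}{304160363}$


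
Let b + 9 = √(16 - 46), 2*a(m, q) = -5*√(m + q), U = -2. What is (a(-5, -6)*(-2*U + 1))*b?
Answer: 25*√330/2 + 225*I*√11/2 ≈ 227.07 + 373.12*I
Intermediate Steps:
a(m, q) = -5*√(m + q)/2 (a(m, q) = (-5*√(m + q))/2 = -5*√(m + q)/2)
b = -9 + I*√30 (b = -9 + √(16 - 46) = -9 + √(-30) = -9 + I*√30 ≈ -9.0 + 5.4772*I)
(a(-5, -6)*(-2*U + 1))*b = ((-5*√(-5 - 6)/2)*(-2*(-2) + 1))*(-9 + I*√30) = ((-5*I*√11/2)*(4 + 1))*(-9 + I*√30) = (-5*I*√11/2*5)*(-9 + I*√30) = (-25*I*√11/2)*(-9 + I*√30) = -25*I*√11*(-9 + I*√30)/2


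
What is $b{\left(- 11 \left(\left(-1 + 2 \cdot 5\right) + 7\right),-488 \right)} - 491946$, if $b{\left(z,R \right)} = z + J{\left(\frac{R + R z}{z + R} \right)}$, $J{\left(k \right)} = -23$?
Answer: $-492145$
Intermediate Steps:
$b{\left(z,R \right)} = -23 + z$ ($b{\left(z,R \right)} = z - 23 = -23 + z$)
$b{\left(- 11 \left(\left(-1 + 2 \cdot 5\right) + 7\right),-488 \right)} - 491946 = \left(-23 - 11 \left(\left(-1 + 2 \cdot 5\right) + 7\right)\right) - 491946 = \left(-23 - 11 \left(\left(-1 + 10\right) + 7\right)\right) - 491946 = \left(-23 - 11 \left(9 + 7\right)\right) - 491946 = \left(-23 - 176\right) - 491946 = -199 - 491946 = -492145$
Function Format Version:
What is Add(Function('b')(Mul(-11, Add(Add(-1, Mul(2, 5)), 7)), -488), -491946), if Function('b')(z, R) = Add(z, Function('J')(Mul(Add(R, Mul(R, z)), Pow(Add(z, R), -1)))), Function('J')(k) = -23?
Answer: -492145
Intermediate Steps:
Function('b')(z, R) = Add(-23, z) (Function('b')(z, R) = Add(z, -23) = Add(-23, z))
Add(Function('b')(Mul(-11, Add(Add(-1, Mul(2, 5)), 7)), -488), -491946) = Add(Add(-23, Mul(-11, Add(Add(-1, Mul(2, 5)), 7))), -491946) = Add(Add(-23, Mul(-11, Add(Add(-1, 10), 7))), -491946) = Add(Add(-23, Mul(-11, Add(9, 7))), -491946) = Add(Add(-23, Mul(-11, 16)), -491946) = Add(Add(-23, -176), -491946) = Add(-199, -491946) = -492145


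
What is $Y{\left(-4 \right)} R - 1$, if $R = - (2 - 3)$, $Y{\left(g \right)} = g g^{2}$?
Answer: $-65$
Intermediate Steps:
$Y{\left(g \right)} = g^{3}$
$R = 1$ ($R = \left(-1\right) \left(-1\right) = 1$)
$Y{\left(-4 \right)} R - 1 = \left(-4\right)^{3} \cdot 1 - 1 = \left(-64\right) 1 - 1 = -64 - 1 = -65$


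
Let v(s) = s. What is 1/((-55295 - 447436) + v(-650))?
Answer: -1/503381 ≈ -1.9866e-6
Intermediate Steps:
1/((-55295 - 447436) + v(-650)) = 1/((-55295 - 447436) - 650) = 1/(-502731 - 650) = 1/(-503381) = -1/503381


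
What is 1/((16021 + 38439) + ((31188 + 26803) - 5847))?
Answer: 1/106604 ≈ 9.3805e-6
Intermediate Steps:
1/((16021 + 38439) + ((31188 + 26803) - 5847)) = 1/(54460 + (57991 - 5847)) = 1/(54460 + 52144) = 1/106604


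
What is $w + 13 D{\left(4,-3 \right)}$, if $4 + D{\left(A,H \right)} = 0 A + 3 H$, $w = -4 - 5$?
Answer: $-178$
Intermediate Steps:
$w = -9$
$D{\left(A,H \right)} = -4 + 3 H$ ($D{\left(A,H \right)} = -4 + \left(0 A + 3 H\right) = -4 + \left(0 + 3 H\right) = -4 + 3 H$)
$w + 13 D{\left(4,-3 \right)} = -9 + 13 \left(-4 + 3 \left(-3\right)\right) = -9 + 13 \left(-4 - 9\right) = -9 + 13 \left(-13\right) = -9 - 169 = -178$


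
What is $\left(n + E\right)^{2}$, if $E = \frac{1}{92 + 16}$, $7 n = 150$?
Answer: $\frac{262666849}{571536} \approx 459.58$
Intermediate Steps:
$n = \frac{150}{7}$ ($n = \frac{1}{7} \cdot 150 = \frac{150}{7} \approx 21.429$)
$E = \frac{1}{108} \approx 0.0092593$
$\left(n + E\right)^{2} = \left(\frac{150}{7} + \frac{1}{108}\right)^{2} = \left(\frac{16207}{756}\right)^{2} = \frac{262666849}{571536}$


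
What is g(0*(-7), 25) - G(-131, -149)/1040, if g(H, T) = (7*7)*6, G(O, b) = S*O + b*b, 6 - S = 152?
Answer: 20341/80 ≈ 254.26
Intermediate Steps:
S = -146 (S = 6 - 1*152 = 6 - 152 = -146)
G(O, b) = b² - 146*O (G(O, b) = -146*O + b*b = -146*O + b² = b² - 146*O)
g(H, T) = 294 (g(H, T) = 49*6 = 294)
g(0*(-7), 25) - G(-131, -149)/1040 = 294 - ((-149)² - 146*(-131))/1040 = 294 - (22201 + 19126)/1040 = 294 - 41327/1040 = 294 - 1*3179/80 = 294 - 3179/80 = 20341/80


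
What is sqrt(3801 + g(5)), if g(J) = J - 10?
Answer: 2*sqrt(949) ≈ 61.612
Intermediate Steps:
g(J) = -10 + J
sqrt(3801 + g(5)) = sqrt(3801 + (-10 + 5)) = sqrt(3801 - 5) = sqrt(3796) = 2*sqrt(949)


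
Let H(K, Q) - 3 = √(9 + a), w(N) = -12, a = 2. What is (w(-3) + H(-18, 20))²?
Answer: (9 - √11)² ≈ 32.301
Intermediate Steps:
H(K, Q) = 3 + √11 (H(K, Q) = 3 + √(9 + 2) = 3 + √11)
(w(-3) + H(-18, 20))² = (-12 + (3 + √11))² = (-9 + √11)²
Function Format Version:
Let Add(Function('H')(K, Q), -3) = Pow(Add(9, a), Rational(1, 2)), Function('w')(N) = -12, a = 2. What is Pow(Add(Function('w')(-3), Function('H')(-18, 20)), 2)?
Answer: Pow(Add(9, Mul(-1, Pow(11, Rational(1, 2)))), 2) ≈ 32.301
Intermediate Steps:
Function('H')(K, Q) = Add(3, Pow(11, Rational(1, 2))) (Function('H')(K, Q) = Add(3, Pow(Add(9, 2), Rational(1, 2))) = Add(3, Pow(11, Rational(1, 2))))
Pow(Add(Function('w')(-3), Function('H')(-18, 20)), 2) = Pow(Add(-12, Add(3, Pow(11, Rational(1, 2)))), 2) = Pow(Add(-9, Pow(11, Rational(1, 2))), 2)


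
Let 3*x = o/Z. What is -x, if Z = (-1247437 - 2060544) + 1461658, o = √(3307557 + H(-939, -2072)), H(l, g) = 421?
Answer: √3307978/5538969 ≈ 0.00032836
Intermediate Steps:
o = √3307978 (o = √(3307557 + 421) = √3307978 ≈ 1818.8)
Z = -1846323 (Z = -3307981 + 1461658 = -1846323)
x = -√3307978/5538969 (x = (√3307978/(-1846323))/3 = (√3307978*(-1/1846323))/3 = (-√3307978/1846323)/3 = -√3307978/5538969 ≈ -0.00032836)
-x = -(-1)*√3307978/5538969 = √3307978/5538969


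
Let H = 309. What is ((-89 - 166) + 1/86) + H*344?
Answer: 9119527/86 ≈ 1.0604e+5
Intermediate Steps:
((-89 - 166) + 1/86) + H*344 = ((-89 - 166) + 1/86) + 309*344 = (-255 + 1/86) + 106296 = -21929/86 + 106296 = 9119527/86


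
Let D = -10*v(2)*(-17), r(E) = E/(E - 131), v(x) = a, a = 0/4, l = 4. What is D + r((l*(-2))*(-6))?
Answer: -48/83 ≈ -0.57831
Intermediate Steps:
a = 0 (a = 0*(¼) = 0)
v(x) = 0
r(E) = E/(-131 + E)
D = 0 (D = -10*0*(-17) = 0*(-17) = 0)
D + r((l*(-2))*(-6)) = 0 + ((4*(-2))*(-6))/(-131 + (4*(-2))*(-6)) = 0 + (-8*(-6))/(-131 - 8*(-6)) = 0 + 48/(-131 + 48) = 0 + 48/(-83) = 0 + 48*(-1/83) = 0 - 48/83 = -48/83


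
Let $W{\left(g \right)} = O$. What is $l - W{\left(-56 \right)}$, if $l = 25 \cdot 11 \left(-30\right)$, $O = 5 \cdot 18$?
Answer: $-8340$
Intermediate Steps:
$O = 90$
$W{\left(g \right)} = 90$
$l = -8250$ ($l = 275 \left(-30\right) = -8250$)
$l - W{\left(-56 \right)} = -8250 - 90 = -8340$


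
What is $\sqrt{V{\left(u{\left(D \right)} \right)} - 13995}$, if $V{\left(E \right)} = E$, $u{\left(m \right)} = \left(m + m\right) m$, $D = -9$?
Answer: $3 i \sqrt{1537} \approx 117.61 i$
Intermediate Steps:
$u{\left(m \right)} = 2 m^{2}$ ($u{\left(m \right)} = 2 m m = 2 m^{2}$)
$\sqrt{V{\left(u{\left(D \right)} \right)} - 13995} = \sqrt{2 \left(-9\right)^{2} - 13995} = \sqrt{2 \cdot 81 - 13995} = \sqrt{162 - 13995} = \sqrt{-13833} = 3 i \sqrt{1537}$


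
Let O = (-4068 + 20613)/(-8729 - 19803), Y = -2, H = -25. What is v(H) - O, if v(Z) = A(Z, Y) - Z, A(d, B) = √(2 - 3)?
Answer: 729845/28532 + I ≈ 25.58 + 1.0*I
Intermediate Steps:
A(d, B) = I (A(d, B) = √(-1) = I)
v(Z) = I - Z
O = -16545/28532 (O = 16545/(-28532) = 16545*(-1/28532) = -16545/28532 ≈ -0.57987)
v(H) - O = (I - 1*(-25)) - 1*(-16545/28532) = (I + 25) + 16545/28532 = (25 + I) + 16545/28532 = 729845/28532 + I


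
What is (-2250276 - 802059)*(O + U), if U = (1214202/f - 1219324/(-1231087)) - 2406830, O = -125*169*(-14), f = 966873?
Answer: 17878756586225782428210/2774603219 ≈ 6.4437e+12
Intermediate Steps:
O = 295750 (O = -21125*(-14) = 295750)
U = -954952860738847968/396768260317 (U = (1214202/966873 - 1219324/(-1231087)) - 2406830 = (1214202*(1/966873) - 1219324*(-1/1231087)) - 2406830 = (404734/322291 + 1219324/1231087) - 2406830 = 891239917142/396768260317 - 2406830 = -954952860738847968/396768260317 ≈ -2.4068e+6)
(-2250276 - 802059)*(O + U) = (-2250276 - 802059)*(295750 - 954952860738847968/396768260317) = -3052335*(-837608647750095218/396768260317) = 17878756586225782428210/2774603219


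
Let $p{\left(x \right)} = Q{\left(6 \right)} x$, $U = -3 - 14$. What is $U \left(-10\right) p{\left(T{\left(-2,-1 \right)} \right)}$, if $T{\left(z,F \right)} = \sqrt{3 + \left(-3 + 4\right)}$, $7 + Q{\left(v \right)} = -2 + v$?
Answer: $-1020$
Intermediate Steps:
$Q{\left(v \right)} = -9 + v$ ($Q{\left(v \right)} = -7 + \left(-2 + v\right) = -9 + v$)
$U = -17$
$T{\left(z,F \right)} = 2$ ($T{\left(z,F \right)} = \sqrt{3 + 1} = \sqrt{4} = 2$)
$p{\left(x \right)} = - 3 x$ ($p{\left(x \right)} = \left(-9 + 6\right) x = - 3 x$)
$U \left(-10\right) p{\left(T{\left(-2,-1 \right)} \right)} = \left(-17\right) \left(-10\right) \left(\left(-3\right) 2\right) = 170 \left(-6\right) = -1020$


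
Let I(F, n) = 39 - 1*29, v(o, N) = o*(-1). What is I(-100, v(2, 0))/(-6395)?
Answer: -2/1279 ≈ -0.0015637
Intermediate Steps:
v(o, N) = -o
I(F, n) = 10 (I(F, n) = 39 - 29 = 10)
I(-100, v(2, 0))/(-6395) = 10/(-6395) = 10*(-1/6395) = -2/1279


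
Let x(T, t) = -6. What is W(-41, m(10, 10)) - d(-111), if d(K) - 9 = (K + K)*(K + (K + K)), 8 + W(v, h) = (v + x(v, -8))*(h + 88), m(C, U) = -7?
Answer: -77750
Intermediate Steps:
W(v, h) = -8 + (-6 + v)*(88 + h) (W(v, h) = -8 + (v - 6)*(h + 88) = -8 + (-6 + v)*(88 + h))
d(K) = 9 + 6*K² (d(K) = 9 + (K + K)*(K + (K + K)) = 9 + (2*K)*(K + 2*K) = 9 + (2*K)*(3*K) = 9 + 6*K²)
W(-41, m(10, 10)) - d(-111) = (-536 - 6*(-7) + 88*(-41) - 7*(-41)) - (9 + 6*(-111)²) = (-536 + 42 - 3608 + 287) - (9 + 6*12321) = -3815 - (9 + 73926) = -3815 - 1*73935 = -3815 - 73935 = -77750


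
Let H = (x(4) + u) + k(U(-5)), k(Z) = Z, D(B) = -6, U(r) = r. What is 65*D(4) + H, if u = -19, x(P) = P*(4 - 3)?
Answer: -410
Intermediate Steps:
x(P) = P (x(P) = P*1 = P)
H = -20 (H = (4 - 19) - 5 = -15 - 5 = -20)
65*D(4) + H = 65*(-6) - 20 = -390 - 20 = -410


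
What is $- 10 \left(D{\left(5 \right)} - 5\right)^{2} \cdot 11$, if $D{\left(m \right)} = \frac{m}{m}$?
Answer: $-1760$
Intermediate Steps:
$D{\left(m \right)} = 1$
$- 10 \left(D{\left(5 \right)} - 5\right)^{2} \cdot 11 = - 10 \left(1 - 5\right)^{2} \cdot 11 = - 10 \left(-4\right)^{2} \cdot 11 = \left(-10\right) 16 \cdot 11 = \left(-160\right) 11 = -1760$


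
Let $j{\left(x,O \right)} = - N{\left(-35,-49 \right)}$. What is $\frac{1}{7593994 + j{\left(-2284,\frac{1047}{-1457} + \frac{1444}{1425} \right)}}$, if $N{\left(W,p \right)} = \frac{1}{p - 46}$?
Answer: $\frac{95}{721429431} \approx 1.3168 \cdot 10^{-7}$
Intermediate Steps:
$N{\left(W,p \right)} = \frac{1}{-46 + p}$
$j{\left(x,O \right)} = \frac{1}{95}$ ($j{\left(x,O \right)} = - \frac{1}{-46 - 49} = - \frac{1}{-95} = \left(-1\right) \left(- \frac{1}{95}\right) = \frac{1}{95}$)
$\frac{1}{7593994 + j{\left(-2284,\frac{1047}{-1457} + \frac{1444}{1425} \right)}} = \frac{1}{7593994 + \frac{1}{95}} = \frac{1}{\frac{721429431}{95}} = \frac{95}{721429431}$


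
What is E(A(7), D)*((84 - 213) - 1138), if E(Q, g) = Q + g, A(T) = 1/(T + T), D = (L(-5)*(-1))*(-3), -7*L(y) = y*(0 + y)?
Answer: 26969/2 ≈ 13485.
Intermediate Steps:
L(y) = -y²/7 (L(y) = -y*(0 + y)/7 = -y*y/7 = -y²/7)
D = -75/7 (D = (-⅐*(-5)²*(-1))*(-3) = (-⅐*25*(-1))*(-3) = -25/7*(-1)*(-3) = (25/7)*(-3) = -75/7 ≈ -10.714)
A(T) = 1/(2*T)
E(A(7), D)*((84 - 213) - 1138) = ((½)/7 - 75/7)*((84 - 213) - 1138) = ((½)*(⅐) - 75/7)*(-129 - 1138) = (1/14 - 75/7)*(-1267) = -149/14*(-1267) = 26969/2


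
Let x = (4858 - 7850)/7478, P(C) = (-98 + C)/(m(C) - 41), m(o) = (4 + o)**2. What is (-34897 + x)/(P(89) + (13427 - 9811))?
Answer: -1123183710432/116382054541 ≈ -9.6508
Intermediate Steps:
P(C) = (-98 + C)/(-41 + (4 + C)**2) (P(C) = (-98 + C)/((4 + C)**2 - 41) = (-98 + C)/(-41 + (4 + C)**2))
x = -1496/3739 (x = -2992*1/7478 = -1496/3739 ≈ -0.40011)
(-34897 + x)/(P(89) + (13427 - 9811)) = (-34897 - 1496/3739)/((-98 + 89)/(-41 + (4 + 89)**2) + (13427 - 9811)) = -130481379/(3739*(-9/(-41 + 93**2) + 3616)) = -130481379/(3739*(-9/(-41 + 8649) + 3616)) = -130481379/(3739*(-9/8608 + 3616)) = -130481379/(3739*31126519/8608) = -130481379/3739*8608/31126519 = -1123183710432/116382054541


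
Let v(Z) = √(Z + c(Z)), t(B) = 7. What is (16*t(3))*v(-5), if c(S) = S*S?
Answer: 224*√5 ≈ 500.88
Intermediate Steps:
c(S) = S²
v(Z) = √(Z + Z²)
(16*t(3))*v(-5) = (16*7)*√(-5*(1 - 5)) = 112*√(-5*(-4)) = 112*√20 = 112*(2*√5) = 224*√5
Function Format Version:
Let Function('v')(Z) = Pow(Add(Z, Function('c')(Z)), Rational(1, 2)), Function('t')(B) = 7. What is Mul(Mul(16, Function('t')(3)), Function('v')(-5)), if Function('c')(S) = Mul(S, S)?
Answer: Mul(224, Pow(5, Rational(1, 2))) ≈ 500.88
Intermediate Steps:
Function('c')(S) = Pow(S, 2)
Function('v')(Z) = Pow(Add(Z, Pow(Z, 2)), Rational(1, 2))
Mul(Mul(16, Function('t')(3)), Function('v')(-5)) = Mul(Mul(16, 7), Pow(Mul(-5, Add(1, -5)), Rational(1, 2))) = Mul(112, Pow(Mul(-5, -4), Rational(1, 2))) = Mul(112, Pow(20, Rational(1, 2))) = Mul(112, Mul(2, Pow(5, Rational(1, 2)))) = Mul(224, Pow(5, Rational(1, 2)))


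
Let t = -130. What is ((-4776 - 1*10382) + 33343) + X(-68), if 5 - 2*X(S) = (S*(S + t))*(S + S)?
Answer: 1867479/2 ≈ 9.3374e+5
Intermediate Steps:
X(S) = 5/2 - S**2*(-130 + S) (X(S) = 5/2 - S*(S - 130)*(S + S)/2 = 5/2 - S*(-130 + S)*2*S/2 = 5/2 - S**2*(-130 + S))
((-4776 - 1*10382) + 33343) + X(-68) = ((-4776 - 1*10382) + 33343) + (5/2 - 1*(-68)**3 + 130*(-68)**2) = ((-4776 - 10382) + 33343) + (5/2 - 1*(-314432) + 130*4624) = (-15158 + 33343) + (5/2 + 314432 + 601120) = 18185 + 1831109/2 = 1867479/2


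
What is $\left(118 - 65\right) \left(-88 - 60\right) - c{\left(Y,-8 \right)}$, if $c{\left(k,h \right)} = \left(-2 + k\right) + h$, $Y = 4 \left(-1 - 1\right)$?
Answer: $-7826$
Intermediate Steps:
$Y = -8$ ($Y = 4 \left(-1 - 1\right) = 4 \left(-2\right) = -8$)
$c{\left(k,h \right)} = -2 + h + k$
$\left(118 - 65\right) \left(-88 - 60\right) - c{\left(Y,-8 \right)} = \left(118 - 65\right) \left(-88 - 60\right) - \left(-2 - 8 - 8\right) = \left(118 - 65\right) \left(-148\right) - -18 = 53 \left(-148\right) + 18 = -7844 + 18 = -7826$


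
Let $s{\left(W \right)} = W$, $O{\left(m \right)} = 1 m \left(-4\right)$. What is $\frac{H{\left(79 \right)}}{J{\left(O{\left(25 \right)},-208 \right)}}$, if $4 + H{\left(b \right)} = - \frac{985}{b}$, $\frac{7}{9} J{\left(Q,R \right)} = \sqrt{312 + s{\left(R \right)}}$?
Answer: $- \frac{9107 \sqrt{26}}{36972} \approx -1.256$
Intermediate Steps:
$O{\left(m \right)} = - 4 m$ ($O{\left(m \right)} = m \left(-4\right) = - 4 m$)
$J{\left(Q,R \right)} = \frac{9 \sqrt{312 + R}}{7}$
$H{\left(b \right)} = -4 - \frac{985}{b}$
$\frac{H{\left(79 \right)}}{J{\left(O{\left(25 \right)},-208 \right)}} = \frac{-4 - \frac{985}{79}}{\frac{9}{7} \sqrt{312 - 208}} = \frac{-4 - \frac{985}{79}}{\frac{9}{7} \sqrt{104}} = \frac{-4 - \frac{985}{79}}{\frac{9}{7} \cdot 2 \sqrt{26}} = - \frac{1301}{79 \frac{18 \sqrt{26}}{7}} = - \frac{1301 \frac{7 \sqrt{26}}{468}}{79} = - \frac{9107 \sqrt{26}}{36972}$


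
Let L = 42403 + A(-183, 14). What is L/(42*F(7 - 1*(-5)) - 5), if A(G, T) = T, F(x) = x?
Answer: 42417/499 ≈ 85.004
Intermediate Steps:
L = 42417 (L = 42403 + 14 = 42417)
L/(42*F(7 - 1*(-5)) - 5) = 42417/(42*(7 - 1*(-5)) - 5) = 42417/(42*(7 + 5) - 5) = 42417/(42*12 - 5) = 42417/(504 - 5) = 42417/499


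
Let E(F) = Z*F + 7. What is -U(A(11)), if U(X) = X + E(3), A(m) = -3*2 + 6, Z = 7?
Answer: -28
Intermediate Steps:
A(m) = 0 (A(m) = -6 + 6 = 0)
E(F) = 7 + 7*F (E(F) = 7*F + 7 = 7 + 7*F)
U(X) = 28 + X (U(X) = X + (7 + 7*3) = X + (7 + 21) = X + 28 = 28 + X)
-U(A(11)) = -(28 + 0) = -1*28 = -28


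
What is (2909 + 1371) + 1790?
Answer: 6070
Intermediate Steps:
(2909 + 1371) + 1790 = 4280 + 1790 = 6070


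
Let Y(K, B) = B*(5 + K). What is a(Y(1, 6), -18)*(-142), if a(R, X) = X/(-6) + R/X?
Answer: -142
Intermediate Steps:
a(R, X) = -X/6 + R/X (a(R, X) = X*(-⅙) + R/X = -X/6 + R/X)
a(Y(1, 6), -18)*(-142) = (-⅙*(-18) + (6*(5 + 1))/(-18))*(-142) = (3 + (6*6)*(-1/18))*(-142) = (3 + 36*(-1/18))*(-142) = (3 - 2)*(-142) = 1*(-142) = -142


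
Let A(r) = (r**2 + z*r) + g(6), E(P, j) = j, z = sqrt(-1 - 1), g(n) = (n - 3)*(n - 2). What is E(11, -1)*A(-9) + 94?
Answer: 1 + 9*I*sqrt(2) ≈ 1.0 + 12.728*I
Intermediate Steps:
g(n) = (-3 + n)*(-2 + n)
z = I*sqrt(2) (z = sqrt(-2) = I*sqrt(2) ≈ 1.4142*I)
A(r) = 12 + r**2 + I*r*sqrt(2) (A(r) = (r**2 + (I*sqrt(2))*r) + (6 + 6**2 - 5*6) = (r**2 + I*r*sqrt(2)) + (6 + 36 - 30) = (r**2 + I*r*sqrt(2)) + 12 = 12 + r**2 + I*r*sqrt(2))
E(11, -1)*A(-9) + 94 = -(12 + (-9)**2 + I*(-9)*sqrt(2)) + 94 = -(12 + 81 - 9*I*sqrt(2)) + 94 = -(93 - 9*I*sqrt(2)) + 94 = (-93 + 9*I*sqrt(2)) + 94 = 1 + 9*I*sqrt(2)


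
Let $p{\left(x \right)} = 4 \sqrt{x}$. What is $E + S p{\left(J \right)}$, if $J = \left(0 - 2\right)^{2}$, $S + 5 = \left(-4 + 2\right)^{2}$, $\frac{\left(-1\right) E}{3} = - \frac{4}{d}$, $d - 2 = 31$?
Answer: $- \frac{84}{11} \approx -7.6364$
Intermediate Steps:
$d = 33$ ($d = 2 + 31 = 33$)
$E = \frac{4}{11}$ ($E = - 3 \left(- \frac{4}{33}\right) = - 3 \left(\left(-4\right) \frac{1}{33}\right) = \left(-3\right) \left(- \frac{4}{33}\right) = \frac{4}{11} \approx 0.36364$)
$S = -1$ ($S = -5 + \left(-4 + 2\right)^{2} = -5 + \left(-2\right)^{2} = -5 + 4 = -1$)
$J = 4$ ($J = \left(-2\right)^{2} = 4$)
$E + S p{\left(J \right)} = \frac{4}{11} - 4 \sqrt{4} = \frac{4}{11} - 4 \cdot 2 = \frac{4}{11} - 8 = - \frac{84}{11}$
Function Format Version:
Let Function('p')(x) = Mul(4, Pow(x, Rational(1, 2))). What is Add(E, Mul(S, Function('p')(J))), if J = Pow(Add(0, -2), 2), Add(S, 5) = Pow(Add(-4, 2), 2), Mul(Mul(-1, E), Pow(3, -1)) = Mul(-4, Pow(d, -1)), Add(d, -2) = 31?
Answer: Rational(-84, 11) ≈ -7.6364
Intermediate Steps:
d = 33 (d = Add(2, 31) = 33)
E = Rational(4, 11) (E = Mul(-3, Mul(-4, Pow(33, -1))) = Mul(-3, Mul(-4, Rational(1, 33))) = Mul(-3, Rational(-4, 33)) = Rational(4, 11) ≈ 0.36364)
S = -1 (S = Add(-5, Pow(Add(-4, 2), 2)) = Add(-5, Pow(-2, 2)) = Add(-5, 4) = -1)
J = 4 (J = Pow(-2, 2) = 4)
Add(E, Mul(S, Function('p')(J))) = Add(Rational(4, 11), Mul(-1, Mul(4, Pow(4, Rational(1, 2))))) = Add(Rational(4, 11), Mul(-1, Mul(4, 2))) = Add(Rational(4, 11), Mul(-1, 8)) = Add(Rational(4, 11), -8) = Rational(-84, 11)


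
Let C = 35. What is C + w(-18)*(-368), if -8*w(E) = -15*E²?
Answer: -223525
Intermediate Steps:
w(E) = 15*E²/8 (w(E) = -(-15)*E²/8 = 15*E²/8)
C + w(-18)*(-368) = 35 + ((15/8)*(-18)²)*(-368) = 35 + ((15/8)*324)*(-368) = 35 + (1215/2)*(-368) = 35 - 223560 = -223525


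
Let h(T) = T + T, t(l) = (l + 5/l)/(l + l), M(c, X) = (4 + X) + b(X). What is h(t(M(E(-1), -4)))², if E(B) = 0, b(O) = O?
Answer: 441/256 ≈ 1.7227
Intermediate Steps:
M(c, X) = 4 + 2*X (M(c, X) = (4 + X) + X = 4 + 2*X)
t(l) = (l + 5/l)/(2*l) (t(l) = (l + 5/l)/((2*l)) = (l + 5/l)*(1/(2*l)) = (l + 5/l)/(2*l))
h(T) = 2*T
h(t(M(E(-1), -4)))² = (2*((5 + (4 + 2*(-4))²)/(2*(4 + 2*(-4))²)))² = (2*((5 + (4 - 8)²)/(2*(4 - 8)²)))² = (2*((½)*(5 + (-4)²)/(-4)²))² = (2*((½)*(1/16)*(5 + 16)))² = (2*((½)*(1/16)*21))² = (2*(21/32))² = (21/16)² = 441/256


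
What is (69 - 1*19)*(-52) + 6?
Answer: -2594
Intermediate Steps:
(69 - 1*19)*(-52) + 6 = (69 - 19)*(-52) + 6 = 50*(-52) + 6 = -2600 + 6 = -2594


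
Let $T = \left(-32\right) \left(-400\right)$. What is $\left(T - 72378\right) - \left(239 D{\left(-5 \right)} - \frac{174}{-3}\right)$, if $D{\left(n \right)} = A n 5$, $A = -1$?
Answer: $-65611$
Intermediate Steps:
$D{\left(n \right)} = - 5 n$ ($D{\left(n \right)} = - n 5 = - 5 n$)
$T = 12800$
$\left(T - 72378\right) - \left(239 D{\left(-5 \right)} - \frac{174}{-3}\right) = \left(12800 - 72378\right) + \left(29 \frac{6}{-3} - 239 \left(\left(-5\right) \left(-5\right)\right)\right) = -59578 + \left(29 \cdot 6 \left(- \frac{1}{3}\right) - 5975\right) = -59578 + \left(29 \left(-2\right) - 5975\right) = -59578 - 6033 = -65611$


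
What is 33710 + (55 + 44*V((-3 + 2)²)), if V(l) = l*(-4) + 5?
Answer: 33809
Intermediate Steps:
V(l) = 5 - 4*l (V(l) = -4*l + 5 = 5 - 4*l)
33710 + (55 + 44*V((-3 + 2)²)) = 33710 + (55 + 44*(5 - 4*(-3 + 2)²)) = 33710 + (55 + 44*(5 - 4*(-1)²)) = 33710 + (55 + 44*(5 - 4*1)) = 33710 + (55 + 44*(5 - 4)) = 33710 + (55 + 44*1) = 33710 + (55 + 44) = 33710 + 99 = 33809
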